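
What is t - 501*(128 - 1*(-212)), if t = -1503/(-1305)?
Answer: -24699133/145 ≈ -1.7034e+5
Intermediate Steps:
t = 167/145 (t = -1503*(-1/1305) = 167/145 ≈ 1.1517)
t - 501*(128 - 1*(-212)) = 167/145 - 501*(128 - 1*(-212)) = 167/145 - 501*(128 + 212) = 167/145 - 501*340 = 167/145 - 170340 = -24699133/145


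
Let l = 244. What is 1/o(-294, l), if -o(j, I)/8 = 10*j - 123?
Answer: 1/24504 ≈ 4.0810e-5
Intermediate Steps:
o(j, I) = 984 - 80*j (o(j, I) = -8*(10*j - 123) = -8*(-123 + 10*j) = 984 - 80*j)
1/o(-294, l) = 1/(984 - 80*(-294)) = 1/(984 + 23520) = 1/24504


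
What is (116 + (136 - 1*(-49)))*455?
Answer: 136955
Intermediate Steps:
(116 + (136 - 1*(-49)))*455 = (116 + (136 + 49))*455 = (116 + 185)*455 = 301*455 = 136955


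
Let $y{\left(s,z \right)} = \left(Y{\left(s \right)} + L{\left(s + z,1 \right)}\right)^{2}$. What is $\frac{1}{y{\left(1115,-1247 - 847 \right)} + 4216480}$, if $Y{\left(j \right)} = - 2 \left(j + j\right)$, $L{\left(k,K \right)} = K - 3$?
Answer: $\frac{1}{24125924} \approx 4.1449 \cdot 10^{-8}$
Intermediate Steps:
$L{\left(k,K \right)} = -3 + K$ ($L{\left(k,K \right)} = K - 3 = -3 + K$)
$Y{\left(j \right)} = - 4 j$ ($Y{\left(j \right)} = - 2 \cdot 2 j = - 4 j$)
$y{\left(s,z \right)} = \left(-2 - 4 s\right)^{2}$ ($y{\left(s,z \right)} = \left(- 4 s + \left(-3 + 1\right)\right)^{2} = \left(- 4 s - 2\right)^{2} = \left(-2 - 4 s\right)^{2}$)
$\frac{1}{y{\left(1115,-1247 - 847 \right)} + 4216480} = \frac{1}{4 \left(1 + 2 \cdot 1115\right)^{2} + 4216480} = \frac{1}{4 \left(1 + 2230\right)^{2} + 4216480} = \frac{1}{4 \cdot 2231^{2} + 4216480} = \frac{1}{4 \cdot 4977361 + 4216480} = \frac{1}{19909444 + 4216480} = \frac{1}{24125924}$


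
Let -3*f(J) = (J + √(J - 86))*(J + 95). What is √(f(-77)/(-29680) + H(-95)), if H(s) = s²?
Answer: √(496883152990 + 11130*I*√163)/7420 ≈ 95.0 + 1.3584e-5*I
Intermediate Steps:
f(J) = -(95 + J)*(J + √(-86 + J))/3 (f(J) = -(J + √(J - 86))*(J + 95)/3 = -(J + √(-86 + J))*(95 + J)/3 = -(95 + J)*(J + √(-86 + J))/3)
√(f(-77)/(-29680) + H(-95)) = √((-95/3*(-77) - 95*√(-86 - 77)/3 - ⅓*(-77)² - ⅓*(-77)*√(-86 - 77))/(-29680) + (-95)²) = √((7315/3 - 95*I*√163/3 - ⅓*5929 - ⅓*(-77)*√(-163))*(-1/29680) + 9025) = √((7315/3 - 95*I*√163/3 - 5929/3 - ⅓*(-77)*I*√163)*(-1/29680) + 9025) = √((7315/3 - 95*I*√163/3 - 5929/3 + 77*I*√163/3)*(-1/29680) + 9025) = √((462 - 6*I*√163)*(-1/29680) + 9025) = √((-33/2120 + 3*I*√163/14840) + 9025) = √(19132967/2120 + 3*I*√163/14840)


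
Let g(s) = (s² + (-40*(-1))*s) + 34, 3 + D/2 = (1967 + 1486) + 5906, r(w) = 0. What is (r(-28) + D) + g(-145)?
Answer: 33971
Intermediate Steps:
D = 18712 (D = -6 + 2*((1967 + 1486) + 5906) = -6 + 2*(3453 + 5906) = -6 + 2*9359 = -6 + 18718 = 18712)
g(s) = 34 + s² + 40*s (g(s) = (s² + 40*s) + 34 = 34 + s² + 40*s)
(r(-28) + D) + g(-145) = (0 + 18712) + (34 + (-145)² + 40*(-145)) = 18712 + (34 + 21025 - 5800) = 18712 + 15259 = 33971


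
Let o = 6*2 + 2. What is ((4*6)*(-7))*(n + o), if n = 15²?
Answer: -40152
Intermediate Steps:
o = 14 (o = 12 + 2 = 14)
n = 225
((4*6)*(-7))*(n + o) = ((4*6)*(-7))*(225 + 14) = (24*(-7))*239 = -168*239 = -40152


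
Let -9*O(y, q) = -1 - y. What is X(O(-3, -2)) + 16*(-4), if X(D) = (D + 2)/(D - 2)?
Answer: -324/5 ≈ -64.800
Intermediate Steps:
O(y, q) = 1/9 + y/9 (O(y, q) = -(-1 - y)/9 = 1/9 + y/9)
X(D) = (2 + D)/(-2 + D)
X(O(-3, -2)) + 16*(-4) = (2 + (1/9 + (1/9)*(-3)))/(-2 + (1/9 + (1/9)*(-3))) + 16*(-4) = (2 + (1/9 - 1/3))/(-2 + (1/9 - 1/3)) - 64 = (2 - 2/9)/(-2 - 2/9) - 64 = (16/9)/(-20/9) - 64 = -9/20*16/9 - 64 = -4/5 - 64 = -324/5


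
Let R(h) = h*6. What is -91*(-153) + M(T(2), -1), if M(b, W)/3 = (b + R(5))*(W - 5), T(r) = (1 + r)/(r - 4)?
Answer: 13410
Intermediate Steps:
T(r) = (1 + r)/(-4 + r)
R(h) = 6*h
M(b, W) = 3*(-5 + W)*(30 + b) (M(b, W) = 3*((b + 6*5)*(W - 5)) = 3*((b + 30)*(-5 + W)) = 3*((30 + b)*(-5 + W)) = 3*((-5 + W)*(30 + b)) = 3*(-5 + W)*(30 + b))
-91*(-153) + M(T(2), -1) = -91*(-153) + (-450 - 15*(1 + 2)/(-4 + 2) + 90*(-1) + 3*(-1)*((1 + 2)/(-4 + 2))) = 13923 + (-450 - 15*3/(-2) - 90 + 3*(-1)*(3/(-2))) = 13923 + (-450 - (-15)*3/2 - 90 + 3*(-1)*(-1/2*3)) = 13923 + (-450 - 15*(-3/2) - 90 + 3*(-1)*(-3/2)) = 13923 + (-450 + 45/2 - 90 + 9/2) = 13923 - 513 = 13410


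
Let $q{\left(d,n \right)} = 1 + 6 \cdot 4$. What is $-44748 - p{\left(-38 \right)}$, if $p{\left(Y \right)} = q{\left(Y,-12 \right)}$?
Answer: $-44773$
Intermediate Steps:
$q{\left(d,n \right)} = 25$ ($q{\left(d,n \right)} = 1 + 24 = 25$)
$p{\left(Y \right)} = 25$
$-44748 - p{\left(-38 \right)} = -44748 - 25 = -44773$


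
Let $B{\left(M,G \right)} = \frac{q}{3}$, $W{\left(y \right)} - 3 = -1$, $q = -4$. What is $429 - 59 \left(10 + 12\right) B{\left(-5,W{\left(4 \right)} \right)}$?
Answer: $\frac{6479}{3} \approx 2159.7$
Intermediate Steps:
$W{\left(y \right)} = 2$ ($W{\left(y \right)} = 3 - 1 = 2$)
$B{\left(M,G \right)} = - \frac{4}{3}$
$429 - 59 \left(10 + 12\right) B{\left(-5,W{\left(4 \right)} \right)} = 429 - 59 \left(10 + 12\right) \left(- \frac{4}{3}\right) = 429 - 59 \cdot 22 \left(- \frac{4}{3}\right) = 429 - - \frac{5192}{3} = 429 + \frac{5192}{3} = \frac{6479}{3}$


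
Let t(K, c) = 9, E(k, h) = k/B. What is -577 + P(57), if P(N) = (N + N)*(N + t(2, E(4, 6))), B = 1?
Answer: 6947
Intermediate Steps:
E(k, h) = k (E(k, h) = k/1 = k*1 = k)
P(N) = 2*N*(9 + N) (P(N) = (N + N)*(N + 9) = (2*N)*(9 + N) = 2*N*(9 + N))
-577 + P(57) = -577 + 2*57*(9 + 57) = -577 + 2*57*66 = -577 + 7524 = 6947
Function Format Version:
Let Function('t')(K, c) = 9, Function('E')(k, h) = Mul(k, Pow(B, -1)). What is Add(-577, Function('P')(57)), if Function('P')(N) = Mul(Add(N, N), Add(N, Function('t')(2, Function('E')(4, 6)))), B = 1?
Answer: 6947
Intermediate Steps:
Function('E')(k, h) = k (Function('E')(k, h) = Mul(k, Pow(1, -1)) = Mul(k, 1) = k)
Function('P')(N) = Mul(2, N, Add(9, N)) (Function('P')(N) = Mul(Add(N, N), Add(N, 9)) = Mul(Mul(2, N), Add(9, N)) = Mul(2, N, Add(9, N)))
Add(-577, Function('P')(57)) = Add(-577, Mul(2, 57, Add(9, 57))) = Add(-577, Mul(2, 57, 66)) = Add(-577, 7524) = 6947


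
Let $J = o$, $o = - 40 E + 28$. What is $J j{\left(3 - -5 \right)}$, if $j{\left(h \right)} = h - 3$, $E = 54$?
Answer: $-10660$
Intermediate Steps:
$o = -2132$ ($o = \left(-40\right) 54 + 28 = -2160 + 28 = -2132$)
$j{\left(h \right)} = -3 + h$ ($j{\left(h \right)} = h - 3 = -3 + h$)
$J = -2132$
$J j{\left(3 - -5 \right)} = - 2132 \left(-3 + \left(3 - -5\right)\right) = - 2132 \left(-3 + \left(3 + 5\right)\right) = - 2132 \left(-3 + 8\right) = \left(-2132\right) 5 = -10660$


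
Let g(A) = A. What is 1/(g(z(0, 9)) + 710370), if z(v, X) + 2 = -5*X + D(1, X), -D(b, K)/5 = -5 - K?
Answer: 1/710393 ≈ 1.4077e-6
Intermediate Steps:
D(b, K) = 25 + 5*K (D(b, K) = -5*(-5 - K) = 25 + 5*K)
z(v, X) = 23 (z(v, X) = -2 + (-5*X + (25 + 5*X)) = -2 + 25 = 23)
1/(g(z(0, 9)) + 710370) = 1/(23 + 710370) = 1/710393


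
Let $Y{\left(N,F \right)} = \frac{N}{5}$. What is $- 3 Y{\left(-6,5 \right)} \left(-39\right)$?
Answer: $- \frac{702}{5} \approx -140.4$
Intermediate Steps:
$Y{\left(N,F \right)} = \frac{N}{5}$ ($Y{\left(N,F \right)} = N \frac{1}{5} = \frac{N}{5}$)
$- 3 Y{\left(-6,5 \right)} \left(-39\right) = - 3 \cdot \frac{1}{5} \left(-6\right) \left(-39\right) = \left(-3\right) \left(- \frac{6}{5}\right) \left(-39\right) = \frac{18}{5} \left(-39\right) = - \frac{702}{5}$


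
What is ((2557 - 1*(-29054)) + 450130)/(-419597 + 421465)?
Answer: 481741/1868 ≈ 257.89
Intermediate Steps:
((2557 - 1*(-29054)) + 450130)/(-419597 + 421465) = ((2557 + 29054) + 450130)/1868 = (31611 + 450130)*(1/1868) = 481741*(1/1868) = 481741/1868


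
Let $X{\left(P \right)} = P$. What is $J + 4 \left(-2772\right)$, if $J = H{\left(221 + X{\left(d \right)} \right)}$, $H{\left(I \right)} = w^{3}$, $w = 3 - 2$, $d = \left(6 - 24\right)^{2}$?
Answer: $-11087$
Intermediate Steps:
$d = 324$ ($d = \left(6 - 24\right)^{2} = \left(-18\right)^{2} = 324$)
$w = 1$
$H{\left(I \right)} = 1$ ($H{\left(I \right)} = 1^{3} = 1$)
$J = 1$
$J + 4 \left(-2772\right) = 1 + 4 \left(-2772\right) = 1 - 11088 = -11087$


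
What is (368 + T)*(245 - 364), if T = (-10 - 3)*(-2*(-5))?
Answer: -28322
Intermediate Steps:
T = -130 (T = -13*10 = -130)
(368 + T)*(245 - 364) = (368 - 130)*(245 - 364) = 238*(-119) = -28322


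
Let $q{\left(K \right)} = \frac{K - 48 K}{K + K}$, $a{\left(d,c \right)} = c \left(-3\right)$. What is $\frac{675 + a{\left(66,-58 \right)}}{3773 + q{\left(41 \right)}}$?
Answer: $\frac{1698}{7499} \approx 0.22643$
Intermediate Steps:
$a{\left(d,c \right)} = - 3 c$
$q{\left(K \right)} = - \frac{47}{2}$ ($q{\left(K \right)} = \frac{\left(-47\right) K}{2 K} = - 47 K \frac{1}{2 K} = - \frac{47}{2}$)
$\frac{675 + a{\left(66,-58 \right)}}{3773 + q{\left(41 \right)}} = \frac{675 - -174}{3773 - \frac{47}{2}} = \frac{675 + 174}{\frac{7499}{2}} = 849 \cdot \frac{2}{7499} = \frac{1698}{7499}$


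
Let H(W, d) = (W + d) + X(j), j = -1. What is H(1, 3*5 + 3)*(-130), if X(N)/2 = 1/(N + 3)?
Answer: -2600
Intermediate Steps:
X(N) = 2/(3 + N) (X(N) = 2/(N + 3) = 2/(3 + N))
H(W, d) = 1 + W + d (H(W, d) = (W + d) + 2/(3 - 1) = (W + d) + 2/2 = (W + d) + 2*(½) = (W + d) + 1 = 1 + W + d)
H(1, 3*5 + 3)*(-130) = (1 + 1 + (3*5 + 3))*(-130) = (1 + 1 + (15 + 3))*(-130) = (1 + 1 + 18)*(-130) = 20*(-130) = -2600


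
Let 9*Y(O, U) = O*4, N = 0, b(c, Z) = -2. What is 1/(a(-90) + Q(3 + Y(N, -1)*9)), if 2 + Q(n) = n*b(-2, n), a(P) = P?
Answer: -1/98 ≈ -0.010204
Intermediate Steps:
Y(O, U) = 4*O/9 (Y(O, U) = (O*4)/9 = (4*O)/9 = 4*O/9)
Q(n) = -2 - 2*n (Q(n) = -2 + n*(-2) = -2 - 2*n)
1/(a(-90) + Q(3 + Y(N, -1)*9)) = 1/(-90 + (-2 - 2*(3 + ((4/9)*0)*9))) = 1/(-90 + (-2 - 2*(3 + 0*9))) = 1/(-90 + (-2 - 2*(3 + 0))) = 1/(-90 + (-2 - 2*3)) = 1/(-90 + (-2 - 6)) = 1/(-90 - 8) = 1/(-98) = -1/98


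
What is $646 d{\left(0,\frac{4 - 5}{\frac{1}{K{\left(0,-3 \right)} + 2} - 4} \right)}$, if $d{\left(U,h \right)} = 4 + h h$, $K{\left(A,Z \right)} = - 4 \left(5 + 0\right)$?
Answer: $\frac{13979440}{5329} \approx 2623.3$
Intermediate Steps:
$K{\left(A,Z \right)} = -20$ ($K{\left(A,Z \right)} = \left(-4\right) 5 = -20$)
$d{\left(U,h \right)} = 4 + h^{2}$
$646 d{\left(0,\frac{4 - 5}{\frac{1}{K{\left(0,-3 \right)} + 2} - 4} \right)} = 646 \left(4 + \left(\frac{4 - 5}{\frac{1}{-20 + 2} - 4}\right)^{2}\right) = 646 \left(4 + \left(- \frac{1}{\frac{1}{-18} - 4}\right)^{2}\right) = 646 \left(4 + \left(- \frac{1}{- \frac{1}{18} - 4}\right)^{2}\right) = 646 \left(4 + \left(- \frac{1}{- \frac{73}{18}}\right)^{2}\right) = 646 \left(4 + \left(\left(-1\right) \left(- \frac{18}{73}\right)\right)^{2}\right) = 646 \left(4 + \left(\frac{18}{73}\right)^{2}\right) = 646 \left(4 + \frac{324}{5329}\right) = 646 \cdot \frac{21640}{5329} = \frac{13979440}{5329}$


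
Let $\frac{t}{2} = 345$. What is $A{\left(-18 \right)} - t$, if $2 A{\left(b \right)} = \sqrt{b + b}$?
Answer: $-690 + 3 i \approx -690.0 + 3.0 i$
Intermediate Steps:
$t = 690$ ($t = 2 \cdot 345 = 690$)
$A{\left(b \right)} = \frac{\sqrt{2} \sqrt{b}}{2}$ ($A{\left(b \right)} = \frac{\sqrt{b + b}}{2} = \frac{\sqrt{2 b}}{2} = \frac{\sqrt{2} \sqrt{b}}{2}$)
$A{\left(-18 \right)} - t = \frac{\sqrt{2} \sqrt{-18}}{2} - 690 = \frac{\sqrt{2} \cdot 3 i \sqrt{2}}{2} - 690 = 3 i - 690 = -690 + 3 i$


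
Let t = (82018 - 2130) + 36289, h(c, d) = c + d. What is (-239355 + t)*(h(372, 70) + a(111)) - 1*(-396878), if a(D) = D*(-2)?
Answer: -26702282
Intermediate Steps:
a(D) = -2*D
t = 116177 (t = 79888 + 36289 = 116177)
(-239355 + t)*(h(372, 70) + a(111)) - 1*(-396878) = (-239355 + 116177)*((372 + 70) - 2*111) - 1*(-396878) = -123178*(442 - 222) + 396878 = -123178*220 + 396878 = -27099160 + 396878 = -26702282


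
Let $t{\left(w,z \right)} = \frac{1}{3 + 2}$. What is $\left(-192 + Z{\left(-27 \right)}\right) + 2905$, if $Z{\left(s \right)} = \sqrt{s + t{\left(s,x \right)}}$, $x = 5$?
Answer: $2713 + \frac{i \sqrt{670}}{5} \approx 2713.0 + 5.1769 i$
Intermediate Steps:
$t{\left(w,z \right)} = \frac{1}{5}$
$Z{\left(s \right)} = \sqrt{\frac{1}{5} + s}$ ($Z{\left(s \right)} = \sqrt{s + \frac{1}{5}} = \sqrt{\frac{1}{5} + s}$)
$\left(-192 + Z{\left(-27 \right)}\right) + 2905 = \left(-192 + \frac{\sqrt{5 + 25 \left(-27\right)}}{5}\right) + 2905 = \left(-192 + \frac{\sqrt{5 - 675}}{5}\right) + 2905 = \left(-192 + \frac{\sqrt{-670}}{5}\right) + 2905 = \left(-192 + \frac{i \sqrt{670}}{5}\right) + 2905 = 2713 + \frac{i \sqrt{670}}{5}$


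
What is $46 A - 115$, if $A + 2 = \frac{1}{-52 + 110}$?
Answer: $- \frac{5980}{29} \approx -206.21$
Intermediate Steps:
$A = - \frac{115}{58}$ ($A = -2 + \frac{1}{-52 + 110} = -2 + \frac{1}{58} = - \frac{115}{58} \approx -1.9828$)
$46 A - 115 = 46 \left(- \frac{115}{58}\right) - 115 = - \frac{2645}{29} - 115 = - \frac{5980}{29}$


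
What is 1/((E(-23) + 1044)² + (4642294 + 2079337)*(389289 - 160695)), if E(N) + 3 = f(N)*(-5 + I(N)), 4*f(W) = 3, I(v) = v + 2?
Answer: 4/6146102241105 ≈ 6.5082e-13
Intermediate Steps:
I(v) = 2 + v
f(W) = ¾ (f(W) = (¼)*3 = ¾)
E(N) = -21/4 + 3*N/4 (E(N) = -3 + 3*(-5 + (2 + N))/4 = -3 + 3*(-3 + N)/4 = -3 + (-9/4 + 3*N/4) = -21/4 + 3*N/4)
1/((E(-23) + 1044)² + (4642294 + 2079337)*(389289 - 160695)) = 1/(((-21/4 + (¾)*(-23)) + 1044)² + (4642294 + 2079337)*(389289 - 160695)) = 1/(((-21/4 - 69/4) + 1044)² + 6721631*228594) = 1/((-45/2 + 1044)² + 1536524516814) = 1/((2043/2)² + 1536524516814) = 1/(4173849/4 + 1536524516814) = 1/(6146102241105/4) = 4/6146102241105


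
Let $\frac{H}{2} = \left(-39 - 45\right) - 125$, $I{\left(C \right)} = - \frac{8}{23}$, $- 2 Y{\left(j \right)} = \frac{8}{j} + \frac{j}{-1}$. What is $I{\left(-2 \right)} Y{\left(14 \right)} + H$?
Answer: $- \frac{67674}{161} \approx -420.34$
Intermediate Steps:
$Y{\left(j \right)} = \frac{j}{2} - \frac{4}{j}$ ($Y{\left(j \right)} = - \frac{\frac{8}{j} + \frac{j}{-1}}{2} = - \frac{\frac{8}{j} + j \left(-1\right)}{2} = - \frac{\frac{8}{j} - j}{2} = - \frac{- j + \frac{8}{j}}{2} = \frac{j}{2} - \frac{4}{j}$)
$I{\left(C \right)} = - \frac{8}{23}$ ($I{\left(C \right)} = \left(-8\right) \frac{1}{23} = - \frac{8}{23}$)
$H = -418$ ($H = 2 \left(\left(-39 - 45\right) - 125\right) = 2 \left(-84 - 125\right) = 2 \left(-209\right) = -418$)
$I{\left(-2 \right)} Y{\left(14 \right)} + H = - \frac{8 \left(\frac{1}{2} \cdot 14 - \frac{4}{14}\right)}{23} - 418 = - \frac{8 \left(7 - \frac{2}{7}\right)}{23} - 418 = \left(- \frac{8}{23}\right) \frac{47}{7} - 418 = - \frac{376}{161} - 418 = - \frac{67674}{161}$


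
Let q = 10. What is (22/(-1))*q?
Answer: -220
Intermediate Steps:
(22/(-1))*q = (22/(-1))*10 = -1*22*10 = -22*10 = -220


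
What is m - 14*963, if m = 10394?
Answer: -3088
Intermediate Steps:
m - 14*963 = 10394 - 14*963 = 10394 - 13482 = -3088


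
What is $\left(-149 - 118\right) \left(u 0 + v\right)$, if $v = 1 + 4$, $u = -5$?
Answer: $-1335$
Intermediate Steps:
$v = 5$
$\left(-149 - 118\right) \left(u 0 + v\right) = \left(-149 - 118\right) \left(\left(-5\right) 0 + 5\right) = - 267 \left(0 + 5\right) = \left(-267\right) 5 = -1335$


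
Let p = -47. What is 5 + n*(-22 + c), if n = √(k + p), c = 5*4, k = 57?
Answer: 5 - 2*√10 ≈ -1.3246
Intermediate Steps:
c = 20
n = √10 (n = √(57 - 47) = √10 ≈ 3.1623)
5 + n*(-22 + c) = 5 + √10*(-22 + 20) = 5 + √10*(-2) = 5 - 2*√10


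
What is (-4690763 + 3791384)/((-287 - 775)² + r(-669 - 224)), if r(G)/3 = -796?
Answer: -299793/375152 ≈ -0.79912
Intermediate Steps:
r(G) = -2388 (r(G) = 3*(-796) = -2388)
(-4690763 + 3791384)/((-287 - 775)² + r(-669 - 224)) = (-4690763 + 3791384)/((-287 - 775)² - 2388) = -899379/((-1062)² - 2388) = -899379/(1127844 - 2388) = -899379/1125456 = -899379*1/1125456 = -299793/375152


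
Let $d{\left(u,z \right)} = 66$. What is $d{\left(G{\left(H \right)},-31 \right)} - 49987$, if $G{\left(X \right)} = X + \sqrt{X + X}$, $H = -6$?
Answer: $-49921$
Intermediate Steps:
$G{\left(X \right)} = X + \sqrt{2} \sqrt{X}$ ($G{\left(X \right)} = X + \sqrt{2 X} = X + \sqrt{2} \sqrt{X}$)
$d{\left(G{\left(H \right)},-31 \right)} - 49987 = 66 - 49987 = -49921$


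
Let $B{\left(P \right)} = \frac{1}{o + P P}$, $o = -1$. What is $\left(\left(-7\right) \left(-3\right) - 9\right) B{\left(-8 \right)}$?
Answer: $\frac{4}{21} \approx 0.19048$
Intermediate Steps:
$B{\left(P \right)} = \frac{1}{-1 + P^{2}}$ ($B{\left(P \right)} = \frac{1}{-1 + P P} = \frac{1}{-1 + P^{2}}$)
$\left(\left(-7\right) \left(-3\right) - 9\right) B{\left(-8 \right)} = \frac{\left(-7\right) \left(-3\right) - 9}{-1 + \left(-8\right)^{2}} = \frac{21 - 9}{-1 + 64} = \frac{12}{63} = 12 \cdot \frac{1}{63} = \frac{4}{21}$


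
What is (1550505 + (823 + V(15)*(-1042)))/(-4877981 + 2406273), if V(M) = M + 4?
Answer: -765765/1235854 ≈ -0.61962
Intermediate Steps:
V(M) = 4 + M
(1550505 + (823 + V(15)*(-1042)))/(-4877981 + 2406273) = (1550505 + (823 + (4 + 15)*(-1042)))/(-4877981 + 2406273) = (1550505 + (823 + 19*(-1042)))/(-2471708) = (1550505 + (823 - 19798))*(-1/2471708) = (1550505 - 18975)*(-1/2471708) = 1531530*(-1/2471708) = -765765/1235854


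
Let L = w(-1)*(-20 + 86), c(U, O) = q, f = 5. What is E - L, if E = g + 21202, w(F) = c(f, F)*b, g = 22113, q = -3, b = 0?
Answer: 43315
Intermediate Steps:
c(U, O) = -3
w(F) = 0 (w(F) = -3*0 = 0)
E = 43315 (E = 22113 + 21202 = 43315)
L = 0 (L = 0*(-20 + 86) = 0*66 = 0)
E - L = 43315 - 1*0 = 43315 + 0 = 43315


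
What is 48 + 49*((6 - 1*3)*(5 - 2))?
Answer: 489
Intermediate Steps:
48 + 49*((6 - 1*3)*(5 - 2)) = 48 + 49*((6 - 3)*3) = 48 + 49*(3*3) = 48 + 49*9 = 48 + 441 = 489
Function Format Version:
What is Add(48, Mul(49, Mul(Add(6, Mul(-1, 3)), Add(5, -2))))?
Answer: 489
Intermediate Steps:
Add(48, Mul(49, Mul(Add(6, Mul(-1, 3)), Add(5, -2)))) = Add(48, Mul(49, Mul(Add(6, -3), 3))) = Add(48, Mul(49, Mul(3, 3))) = Add(48, Mul(49, 9)) = Add(48, 441) = 489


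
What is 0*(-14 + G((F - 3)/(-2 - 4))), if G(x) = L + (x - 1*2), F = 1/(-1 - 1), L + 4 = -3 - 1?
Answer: 0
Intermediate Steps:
L = -8 (L = -4 + (-3 - 1) = -4 - 4 = -8)
F = -½ (F = 1/(-2) = -½ ≈ -0.50000)
G(x) = -10 + x (G(x) = -8 + (x - 1*2) = -8 + (x - 2) = -8 + (-2 + x) = -10 + x)
0*(-14 + G((F - 3)/(-2 - 4))) = 0*(-14 + (-10 + (-½ - 3)/(-2 - 4))) = 0*(-14 + (-10 - 7/2/(-6))) = 0*(-14 + (-10 - 7/2*(-⅙))) = 0*(-14 + (-10 + 7/12)) = 0*(-14 - 113/12) = 0*(-281/12) = 0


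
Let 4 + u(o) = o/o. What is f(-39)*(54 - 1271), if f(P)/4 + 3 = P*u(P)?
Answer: -554952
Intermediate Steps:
u(o) = -3 (u(o) = -4 + o/o = -4 + 1 = -3)
f(P) = -12 - 12*P (f(P) = -12 + 4*(P*(-3)) = -12 + 4*(-3*P) = -12 - 12*P)
f(-39)*(54 - 1271) = (-12 - 12*(-39))*(54 - 1271) = (-12 + 468)*(-1217) = 456*(-1217) = -554952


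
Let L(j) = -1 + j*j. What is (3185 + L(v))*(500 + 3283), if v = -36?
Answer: 16947840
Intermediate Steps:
L(j) = -1 + j**2
(3185 + L(v))*(500 + 3283) = (3185 + (-1 + (-36)**2))*(500 + 3283) = (3185 + (-1 + 1296))*3783 = (3185 + 1295)*3783 = 4480*3783 = 16947840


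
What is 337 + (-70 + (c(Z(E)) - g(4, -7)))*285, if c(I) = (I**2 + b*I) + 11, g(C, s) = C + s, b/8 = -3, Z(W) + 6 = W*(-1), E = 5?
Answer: 94102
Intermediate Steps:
Z(W) = -6 - W (Z(W) = -6 + W*(-1) = -6 - W)
b = -24 (b = 8*(-3) = -24)
c(I) = 11 + I**2 - 24*I (c(I) = (I**2 - 24*I) + 11 = 11 + I**2 - 24*I)
337 + (-70 + (c(Z(E)) - g(4, -7)))*285 = 337 + (-70 + ((11 + (-6 - 1*5)**2 - 24*(-6 - 1*5)) - (4 - 7)))*285 = 337 + (-70 + ((11 + (-6 - 5)**2 - 24*(-6 - 5)) - 1*(-3)))*285 = 337 + (-70 + ((11 + (-11)**2 - 24*(-11)) + 3))*285 = 337 + (-70 + ((11 + 121 + 264) + 3))*285 = 337 + (-70 + (396 + 3))*285 = 337 + (-70 + 399)*285 = 337 + 329*285 = 337 + 93765 = 94102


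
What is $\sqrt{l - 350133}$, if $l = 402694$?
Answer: $\sqrt{52561} \approx 229.26$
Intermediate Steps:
$\sqrt{l - 350133} = \sqrt{402694 - 350133} = \sqrt{52561}$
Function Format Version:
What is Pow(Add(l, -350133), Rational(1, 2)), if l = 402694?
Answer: Pow(52561, Rational(1, 2)) ≈ 229.26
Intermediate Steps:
Pow(Add(l, -350133), Rational(1, 2)) = Pow(Add(402694, -350133), Rational(1, 2)) = Pow(52561, Rational(1, 2))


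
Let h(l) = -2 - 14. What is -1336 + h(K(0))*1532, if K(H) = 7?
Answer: -25848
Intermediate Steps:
h(l) = -16
-1336 + h(K(0))*1532 = -1336 - 16*1532 = -1336 - 24512 = -25848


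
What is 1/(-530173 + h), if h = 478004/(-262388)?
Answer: -65597/34777877782 ≈ -1.8862e-6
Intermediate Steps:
h = -119501/65597 (h = 478004*(-1/262388) = -119501/65597 ≈ -1.8217)
1/(-530173 + h) = 1/(-530173 - 119501/65597) = 1/(-34777877782/65597) = -65597/34777877782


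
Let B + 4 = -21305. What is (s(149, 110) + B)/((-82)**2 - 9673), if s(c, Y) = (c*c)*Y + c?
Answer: -2420950/2949 ≈ -820.94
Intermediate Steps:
B = -21309 (B = -4 - 21305 = -21309)
s(c, Y) = c + Y*c**2 (s(c, Y) = c**2*Y + c = Y*c**2 + c = c + Y*c**2)
(s(149, 110) + B)/((-82)**2 - 9673) = (149*(1 + 110*149) - 21309)/((-82)**2 - 9673) = (149*(1 + 16390) - 21309)/(6724 - 9673) = (149*16391 - 21309)/(-2949) = (2442259 - 21309)*(-1/2949) = 2420950*(-1/2949) = -2420950/2949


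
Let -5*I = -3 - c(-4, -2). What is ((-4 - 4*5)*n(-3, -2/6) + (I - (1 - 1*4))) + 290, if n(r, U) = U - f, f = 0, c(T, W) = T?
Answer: 1504/5 ≈ 300.80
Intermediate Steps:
n(r, U) = U (n(r, U) = U - 1*0 = U + 0 = U)
I = -⅕ (I = -(-3 - 1*(-4))/5 = -(-3 + 4)/5 = -⅕*1 = -⅕ ≈ -0.20000)
((-4 - 4*5)*n(-3, -2/6) + (I - (1 - 1*4))) + 290 = ((-4 - 4*5)*(-2/6) + (-⅕ - (1 - 1*4))) + 290 = ((-4 - 20)*(-2*⅙) + (-⅕ - (1 - 4))) + 290 = (-24*(-⅓) + (-⅕ - 1*(-3))) + 290 = (8 + (-⅕ + 3)) + 290 = (8 + 14/5) + 290 = 54/5 + 290 = 1504/5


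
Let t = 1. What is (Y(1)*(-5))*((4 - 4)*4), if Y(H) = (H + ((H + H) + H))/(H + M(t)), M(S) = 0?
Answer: 0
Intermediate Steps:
Y(H) = 4 (Y(H) = (H + ((H + H) + H))/(H + 0) = (H + (2*H + H))/H = (H + 3*H)/H = (4*H)/H = 4)
(Y(1)*(-5))*((4 - 4)*4) = (4*(-5))*((4 - 4)*4) = -0*4 = -20*0 = 0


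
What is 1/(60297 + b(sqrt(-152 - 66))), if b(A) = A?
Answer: 60297/3635728427 - I*sqrt(218)/3635728427 ≈ 1.6585e-5 - 4.061e-9*I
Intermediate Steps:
1/(60297 + b(sqrt(-152 - 66))) = 1/(60297 + sqrt(-152 - 66)) = 1/(60297 + sqrt(-218)) = 1/(60297 + I*sqrt(218))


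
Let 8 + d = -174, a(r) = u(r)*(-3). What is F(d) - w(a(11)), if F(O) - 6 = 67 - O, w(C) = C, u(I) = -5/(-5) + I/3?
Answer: 269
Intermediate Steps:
u(I) = 1 + I/3 (u(I) = -5*(-⅕) + I*(⅓) = 1 + I/3)
a(r) = -3 - r (a(r) = (1 + r/3)*(-3) = -3 - r)
d = -182 (d = -8 - 174 = -182)
F(O) = 73 - O (F(O) = 6 + (67 - O) = 73 - O)
F(d) - w(a(11)) = (73 - 1*(-182)) - (-3 - 1*11) = (73 + 182) - (-3 - 11) = 255 - 1*(-14) = 255 + 14 = 269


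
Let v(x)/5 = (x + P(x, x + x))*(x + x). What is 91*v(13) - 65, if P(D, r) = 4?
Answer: 201045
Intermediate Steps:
v(x) = 10*x*(4 + x) (v(x) = 5*((x + 4)*(x + x)) = 5*((4 + x)*(2*x)) = 5*(2*x*(4 + x)) = 10*x*(4 + x))
91*v(13) - 65 = 91*(10*13*(4 + 13)) - 65 = 91*(10*13*17) - 65 = 91*2210 - 65 = 201110 - 65 = 201045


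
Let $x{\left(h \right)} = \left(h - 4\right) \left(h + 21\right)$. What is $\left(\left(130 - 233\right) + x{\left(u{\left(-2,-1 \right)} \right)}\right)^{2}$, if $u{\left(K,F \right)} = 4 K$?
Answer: $67081$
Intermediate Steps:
$x{\left(h \right)} = \left(-4 + h\right) \left(21 + h\right)$
$\left(\left(130 - 233\right) + x{\left(u{\left(-2,-1 \right)} \right)}\right)^{2} = \left(\left(130 - 233\right) + \left(-84 + \left(4 \left(-2\right)\right)^{2} + 17 \cdot 4 \left(-2\right)\right)\right)^{2} = \left(\left(130 - 233\right) + \left(-84 + \left(-8\right)^{2} + 17 \left(-8\right)\right)\right)^{2} = \left(-103 - 156\right)^{2} = \left(-259\right)^{2} = 67081$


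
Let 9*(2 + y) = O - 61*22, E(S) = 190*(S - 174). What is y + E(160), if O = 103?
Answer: -8399/3 ≈ -2799.7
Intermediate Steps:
E(S) = -33060 + 190*S (E(S) = 190*(-174 + S) = -33060 + 190*S)
y = -419/3 (y = -2 + (103 - 61*22)/9 = -2 + (103 - 1342)/9 = -2 + (⅑)*(-1239) = -2 - 413/3 = -419/3 ≈ -139.67)
y + E(160) = -419/3 + (-33060 + 190*160) = -419/3 + (-33060 + 30400) = -419/3 - 2660 = -8399/3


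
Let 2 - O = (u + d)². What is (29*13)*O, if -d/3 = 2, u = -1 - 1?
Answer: -23374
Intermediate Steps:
u = -2
d = -6 (d = -3*2 = -6)
O = -62 (O = 2 - (-2 - 6)² = 2 - 1*(-8)² = 2 - 1*64 = 2 - 64 = -62)
(29*13)*O = (29*13)*(-62) = 377*(-62) = -23374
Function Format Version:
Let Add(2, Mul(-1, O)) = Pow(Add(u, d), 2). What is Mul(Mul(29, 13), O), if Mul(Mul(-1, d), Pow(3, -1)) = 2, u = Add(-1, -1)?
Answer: -23374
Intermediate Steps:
u = -2
d = -6 (d = Mul(-3, 2) = -6)
O = -62 (O = Add(2, Mul(-1, Pow(Add(-2, -6), 2))) = Add(2, Mul(-1, Pow(-8, 2))) = Add(2, Mul(-1, 64)) = Add(2, -64) = -62)
Mul(Mul(29, 13), O) = Mul(Mul(29, 13), -62) = Mul(377, -62) = -23374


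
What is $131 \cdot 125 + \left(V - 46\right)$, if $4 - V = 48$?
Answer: $16285$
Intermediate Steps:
$V = -44$ ($V = 4 - 48 = -44$)
$131 \cdot 125 + \left(V - 46\right) = 131 \cdot 125 - 90 = 16375 - 90 = 16285$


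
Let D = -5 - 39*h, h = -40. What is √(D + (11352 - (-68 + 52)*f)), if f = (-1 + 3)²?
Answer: √12971 ≈ 113.89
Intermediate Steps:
f = 4 (f = 2² = 4)
D = 1555 (D = -5 - 39*(-40) = -5 + 1560 = 1555)
√(D + (11352 - (-68 + 52)*f)) = √(1555 + (11352 - (-68 + 52)*4)) = √(1555 + (11352 - (-16)*4)) = √(1555 + (11352 - 1*(-64))) = √(1555 + (11352 + 64)) = √(1555 + 11416) = √12971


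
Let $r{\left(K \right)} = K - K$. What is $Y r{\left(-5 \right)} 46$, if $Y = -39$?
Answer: $0$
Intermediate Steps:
$r{\left(K \right)} = 0$
$Y r{\left(-5 \right)} 46 = \left(-39\right) 0 \cdot 46 = 0 \cdot 46 = 0$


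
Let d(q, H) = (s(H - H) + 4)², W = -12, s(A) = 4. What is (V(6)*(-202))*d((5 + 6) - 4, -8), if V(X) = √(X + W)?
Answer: -12928*I*√6 ≈ -31667.0*I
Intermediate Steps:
d(q, H) = 64 (d(q, H) = (4 + 4)² = 8² = 64)
V(X) = √(-12 + X) (V(X) = √(X - 12) = √(-12 + X))
(V(6)*(-202))*d((5 + 6) - 4, -8) = (√(-12 + 6)*(-202))*64 = (√(-6)*(-202))*64 = ((I*√6)*(-202))*64 = -202*I*√6*64 = -12928*I*√6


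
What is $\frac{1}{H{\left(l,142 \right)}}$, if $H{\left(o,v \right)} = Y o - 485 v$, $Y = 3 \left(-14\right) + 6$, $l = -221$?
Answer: $- \frac{1}{60914} \approx -1.6417 \cdot 10^{-5}$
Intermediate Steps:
$Y = -36$ ($Y = -42 + 6 = -36$)
$H{\left(o,v \right)} = - 485 v - 36 o$ ($H{\left(o,v \right)} = - 36 o - 485 v = - 485 v - 36 o$)
$\frac{1}{H{\left(l,142 \right)}} = \frac{1}{\left(-485\right) 142 - -7956} = \frac{1}{-68870 + 7956} = \frac{1}{-60914} = - \frac{1}{60914}$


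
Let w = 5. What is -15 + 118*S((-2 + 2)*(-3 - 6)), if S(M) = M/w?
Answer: -15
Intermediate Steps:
S(M) = M/5
-15 + 118*S((-2 + 2)*(-3 - 6)) = -15 + 118*(((-2 + 2)*(-3 - 6))/5) = -15 + 118*((0*(-9))/5) = -15 + 118*((1/5)*0) = -15 + 118*0 = -15 + 0 = -15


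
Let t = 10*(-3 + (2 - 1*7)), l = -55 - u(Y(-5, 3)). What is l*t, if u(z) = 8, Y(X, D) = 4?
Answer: 5040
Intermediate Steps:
l = -63 (l = -55 - 1*8 = -55 - 8 = -63)
t = -80 (t = 10*(-3 + (2 - 7)) = 10*(-3 - 5) = 10*(-8) = -80)
l*t = -63*(-80) = 5040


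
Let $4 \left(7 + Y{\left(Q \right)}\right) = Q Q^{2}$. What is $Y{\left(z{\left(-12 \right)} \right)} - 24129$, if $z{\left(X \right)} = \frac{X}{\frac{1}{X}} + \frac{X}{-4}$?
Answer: $\frac{3079979}{4} \approx 7.7 \cdot 10^{5}$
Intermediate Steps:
$z{\left(X \right)} = X^{2} - \frac{X}{4}$ ($z{\left(X \right)} = X X + X \left(- \frac{1}{4}\right) = X^{2} - \frac{X}{4}$)
$Y{\left(Q \right)} = -7 + \frac{Q^{3}}{4}$ ($Y{\left(Q \right)} = -7 + \frac{Q Q^{2}}{4} = -7 + \frac{Q^{3}}{4}$)
$Y{\left(z{\left(-12 \right)} \right)} - 24129 = \left(-7 + \frac{\left(- 12 \left(- \frac{1}{4} - 12\right)\right)^{3}}{4}\right) - 24129 = \left(-7 + \frac{\left(\left(-12\right) \left(- \frac{49}{4}\right)\right)^{3}}{4}\right) - 24129 = \left(-7 + \frac{147^{3}}{4}\right) - 24129 = \left(-7 + \frac{1}{4} \cdot 3176523\right) - 24129 = \left(-7 + \frac{3176523}{4}\right) - 24129 = \frac{3176495}{4} - 24129 = \frac{3079979}{4}$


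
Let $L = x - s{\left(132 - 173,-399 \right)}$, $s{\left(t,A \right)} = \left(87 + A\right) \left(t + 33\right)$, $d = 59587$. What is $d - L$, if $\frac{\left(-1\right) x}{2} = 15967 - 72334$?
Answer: $-50651$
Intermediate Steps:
$x = 112734$ ($x = - 2 \left(15967 - 72334\right) = \left(-2\right) \left(-56367\right) = 112734$)
$s{\left(t,A \right)} = \left(33 + t\right) \left(87 + A\right)$ ($s{\left(t,A \right)} = \left(87 + A\right) \left(33 + t\right) = \left(33 + t\right) \left(87 + A\right)$)
$L = 110238$ ($L = 112734 - \left(2871 + 33 \left(-399\right) + 87 \left(132 - 173\right) - 399 \left(132 - 173\right)\right) = 112734 - \left(2871 - 13167 + 87 \left(-41\right) - -16359\right) = 112734 - \left(2871 - 13167 - 3567 + 16359\right) = 112734 - 2496 = 110238$)
$d - L = 59587 - 110238 = -50651$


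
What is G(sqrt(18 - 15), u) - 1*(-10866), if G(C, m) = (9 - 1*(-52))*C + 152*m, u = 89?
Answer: 24394 + 61*sqrt(3) ≈ 24500.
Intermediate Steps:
G(C, m) = 61*C + 152*m (G(C, m) = (9 + 52)*C + 152*m = 61*C + 152*m)
G(sqrt(18 - 15), u) - 1*(-10866) = (61*sqrt(18 - 15) + 152*89) - 1*(-10866) = (61*sqrt(3) + 13528) + 10866 = (13528 + 61*sqrt(3)) + 10866 = 24394 + 61*sqrt(3)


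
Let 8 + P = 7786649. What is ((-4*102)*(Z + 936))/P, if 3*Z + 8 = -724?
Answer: -94112/2595547 ≈ -0.036259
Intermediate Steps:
Z = -244 (Z = -8/3 + (1/3)*(-724) = -8/3 - 724/3 = -244)
P = 7786641 (P = -8 + 7786649 = 7786641)
((-4*102)*(Z + 936))/P = ((-4*102)*(-244 + 936))/7786641 = -408*692*(1/7786641) = -282336*1/7786641 = -94112/2595547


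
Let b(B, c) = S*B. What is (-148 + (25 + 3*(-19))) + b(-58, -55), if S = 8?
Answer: -644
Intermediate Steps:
b(B, c) = 8*B
(-148 + (25 + 3*(-19))) + b(-58, -55) = (-148 + (25 + 3*(-19))) + 8*(-58) = (-148 + (25 - 57)) - 464 = (-148 - 32) - 464 = -180 - 464 = -644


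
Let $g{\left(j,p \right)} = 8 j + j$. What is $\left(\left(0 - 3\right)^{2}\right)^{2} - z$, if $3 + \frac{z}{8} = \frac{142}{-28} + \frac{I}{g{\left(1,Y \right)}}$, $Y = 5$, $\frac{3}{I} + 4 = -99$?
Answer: $\frac{314927}{2163} \approx 145.6$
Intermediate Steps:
$I = - \frac{3}{103}$ ($I = \frac{3}{-4 - 99} = \frac{3}{-103} = 3 \left(- \frac{1}{103}\right) = - \frac{3}{103} \approx -0.029126$)
$g{\left(j,p \right)} = 9 j$
$z = - \frac{139724}{2163}$ ($z = -24 + 8 \left(\frac{142}{-28} - \frac{3}{103 \cdot 9 \cdot 1}\right) = -24 + 8 \left(142 \left(- \frac{1}{28}\right) - \frac{3}{103 \cdot 9}\right) = -24 + 8 \left(- \frac{71}{14} - \frac{1}{309}\right) = -24 + 8 \left(- \frac{21953}{4326}\right) = -24 - \frac{87812}{2163} = - \frac{139724}{2163} \approx -64.597$)
$\left(\left(0 - 3\right)^{2}\right)^{2} - z = \left(\left(0 - 3\right)^{2}\right)^{2} - - \frac{139724}{2163} = \left(\left(-3\right)^{2}\right)^{2} + \frac{139724}{2163} = 9^{2} + \frac{139724}{2163} = 81 + \frac{139724}{2163} = \frac{314927}{2163}$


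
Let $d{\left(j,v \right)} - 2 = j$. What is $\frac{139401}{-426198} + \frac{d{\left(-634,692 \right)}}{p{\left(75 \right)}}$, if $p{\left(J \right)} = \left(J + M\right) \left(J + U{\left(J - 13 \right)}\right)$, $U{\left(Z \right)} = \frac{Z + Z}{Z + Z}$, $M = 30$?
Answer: $- \frac{115148093}{283421670} \approx -0.40628$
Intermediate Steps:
$d{\left(j,v \right)} = 2 + j$
$U{\left(Z \right)} = 1$ ($U{\left(Z \right)} = \frac{2 Z}{2 Z} = 2 Z \frac{1}{2 Z} = 1$)
$p{\left(J \right)} = \left(1 + J\right) \left(30 + J\right)$ ($p{\left(J \right)} = \left(J + 30\right) \left(J + 1\right) = \left(30 + J\right) \left(1 + J\right) = \left(1 + J\right) \left(30 + J\right)$)
$\frac{139401}{-426198} + \frac{d{\left(-634,692 \right)}}{p{\left(75 \right)}} = \frac{139401}{-426198} + \frac{2 - 634}{30 + 75^{2} + 31 \cdot 75} = 139401 \left(- \frac{1}{426198}\right) - \frac{632}{30 + 5625 + 2325} = - \frac{46467}{142066} - \frac{632}{7980} = - \frac{46467}{142066} - \frac{158}{1995} = - \frac{115148093}{283421670}$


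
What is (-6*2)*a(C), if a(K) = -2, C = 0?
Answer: 24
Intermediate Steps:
(-6*2)*a(C) = -6*2*(-2) = -12*(-2) = 24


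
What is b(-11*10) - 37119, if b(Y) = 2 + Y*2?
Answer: -37337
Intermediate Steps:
b(Y) = 2 + 2*Y
b(-11*10) - 37119 = (2 + 2*(-11*10)) - 37119 = (2 + 2*(-110)) - 37119 = (2 - 220) - 37119 = -218 - 37119 = -37337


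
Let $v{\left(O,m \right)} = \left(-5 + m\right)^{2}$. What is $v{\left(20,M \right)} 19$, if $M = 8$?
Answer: $171$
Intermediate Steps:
$v{\left(20,M \right)} 19 = \left(-5 + 8\right)^{2} \cdot 19 = 3^{2} \cdot 19 = 9 \cdot 19 = 171$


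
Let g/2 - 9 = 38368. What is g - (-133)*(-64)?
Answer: 68242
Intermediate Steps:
g = 76754 (g = 18 + 2*38368 = 18 + 76736 = 76754)
g - (-133)*(-64) = 76754 - (-133)*(-64) = 76754 - 1*8512 = 76754 - 8512 = 68242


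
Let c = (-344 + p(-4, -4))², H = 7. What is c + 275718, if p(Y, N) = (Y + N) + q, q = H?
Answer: 394743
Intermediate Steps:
q = 7
p(Y, N) = 7 + N + Y (p(Y, N) = (Y + N) + 7 = (N + Y) + 7 = 7 + N + Y)
c = 119025 (c = (-344 + (7 - 4 - 4))² = (-344 - 1)² = (-345)² = 119025)
c + 275718 = 119025 + 275718 = 394743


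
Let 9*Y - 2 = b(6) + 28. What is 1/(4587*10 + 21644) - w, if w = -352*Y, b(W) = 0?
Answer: 237649283/202542 ≈ 1173.3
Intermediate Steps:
Y = 10/3 (Y = 2/9 + (0 + 28)/9 = 2/9 + (⅑)*28 = 2/9 + 28/9 = 10/3 ≈ 3.3333)
w = -3520/3 (w = -352*10/3 = -3520/3 ≈ -1173.3)
1/(4587*10 + 21644) - w = 1/(4587*10 + 21644) - 1*(-3520/3) = 1/(45870 + 21644) + 3520/3 = 1/67514 + 3520/3 = 237649283/202542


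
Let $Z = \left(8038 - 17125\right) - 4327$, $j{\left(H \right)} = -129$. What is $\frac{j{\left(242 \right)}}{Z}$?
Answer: $\frac{129}{13414} \approx 0.0096168$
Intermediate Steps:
$Z = -13414$ ($Z = -9087 - 4327 = -13414$)
$\frac{j{\left(242 \right)}}{Z} = - \frac{129}{-13414} = \left(-129\right) \left(- \frac{1}{13414}\right) = \frac{129}{13414}$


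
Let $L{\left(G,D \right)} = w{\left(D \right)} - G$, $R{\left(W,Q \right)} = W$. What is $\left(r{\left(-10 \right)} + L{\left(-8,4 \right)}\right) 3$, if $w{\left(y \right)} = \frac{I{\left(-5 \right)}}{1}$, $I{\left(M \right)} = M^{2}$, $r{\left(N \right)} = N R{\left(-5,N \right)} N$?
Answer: $-1401$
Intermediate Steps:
$r{\left(N \right)} = - 5 N^{2}$ ($r{\left(N \right)} = N \left(-5\right) N = - 5 N N = - 5 N^{2}$)
$w{\left(y \right)} = 25$ ($w{\left(y \right)} = \frac{\left(-5\right)^{2}}{1} = 25 \cdot 1 = 25$)
$L{\left(G,D \right)} = 25 - G$
$\left(r{\left(-10 \right)} + L{\left(-8,4 \right)}\right) 3 = \left(- 5 \left(-10\right)^{2} + \left(25 - -8\right)\right) 3 = \left(\left(-5\right) 100 + \left(25 + 8\right)\right) 3 = \left(-500 + 33\right) 3 = \left(-467\right) 3 = -1401$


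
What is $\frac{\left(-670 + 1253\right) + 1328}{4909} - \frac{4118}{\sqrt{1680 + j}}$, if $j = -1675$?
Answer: $\frac{1911}{4909} - \frac{4118 \sqrt{5}}{5} \approx -1841.2$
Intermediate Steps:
$\frac{\left(-670 + 1253\right) + 1328}{4909} - \frac{4118}{\sqrt{1680 + j}} = \frac{\left(-670 + 1253\right) + 1328}{4909} - \frac{4118}{\sqrt{1680 - 1675}} = \left(583 + 1328\right) \frac{1}{4909} - \frac{4118}{\sqrt{5}} = 1911 \cdot \frac{1}{4909} - 4118 \frac{\sqrt{5}}{5} = \frac{1911}{4909} - \frac{4118 \sqrt{5}}{5}$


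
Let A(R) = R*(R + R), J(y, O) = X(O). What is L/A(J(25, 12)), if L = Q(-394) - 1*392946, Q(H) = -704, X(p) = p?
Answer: -196825/144 ≈ -1366.8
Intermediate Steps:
J(y, O) = O
A(R) = 2*R**2 (A(R) = R*(2*R) = 2*R**2)
L = -393650 (L = -704 - 1*392946 = -704 - 392946 = -393650)
L/A(J(25, 12)) = -393650/(2*12**2) = -393650/(2*144) = -393650/288 = -393650*1/288 = -196825/144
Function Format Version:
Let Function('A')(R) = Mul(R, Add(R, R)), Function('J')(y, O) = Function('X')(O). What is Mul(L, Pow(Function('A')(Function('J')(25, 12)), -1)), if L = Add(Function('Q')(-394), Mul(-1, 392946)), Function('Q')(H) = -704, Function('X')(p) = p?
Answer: Rational(-196825, 144) ≈ -1366.8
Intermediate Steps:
Function('J')(y, O) = O
Function('A')(R) = Mul(2, Pow(R, 2)) (Function('A')(R) = Mul(R, Mul(2, R)) = Mul(2, Pow(R, 2)))
L = -393650 (L = Add(-704, Mul(-1, 392946)) = Add(-704, -392946) = -393650)
Mul(L, Pow(Function('A')(Function('J')(25, 12)), -1)) = Mul(-393650, Pow(Mul(2, Pow(12, 2)), -1)) = Mul(-393650, Pow(Mul(2, 144), -1)) = Mul(-393650, Pow(288, -1)) = Mul(-393650, Rational(1, 288)) = Rational(-196825, 144)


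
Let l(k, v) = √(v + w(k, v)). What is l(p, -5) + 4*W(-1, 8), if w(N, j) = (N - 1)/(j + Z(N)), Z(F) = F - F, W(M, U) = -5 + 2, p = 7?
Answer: -12 + I*√155/5 ≈ -12.0 + 2.49*I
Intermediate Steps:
W(M, U) = -3
Z(F) = 0
w(N, j) = (-1 + N)/j (w(N, j) = (N - 1)/(j + 0) = (-1 + N)/j)
l(k, v) = √(v + (-1 + k)/v)
l(p, -5) + 4*W(-1, 8) = √((-1 + 7 + (-5)²)/(-5)) + 4*(-3) = √(-(-1 + 7 + 25)/5) - 12 = √(-⅕*31) - 12 = √(-31/5) - 12 = I*√155/5 - 12 = -12 + I*√155/5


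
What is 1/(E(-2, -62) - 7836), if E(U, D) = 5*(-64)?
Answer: -1/8156 ≈ -0.00012261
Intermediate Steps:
E(U, D) = -320
1/(E(-2, -62) - 7836) = 1/(-320 - 7836) = 1/(-8156) = -1/8156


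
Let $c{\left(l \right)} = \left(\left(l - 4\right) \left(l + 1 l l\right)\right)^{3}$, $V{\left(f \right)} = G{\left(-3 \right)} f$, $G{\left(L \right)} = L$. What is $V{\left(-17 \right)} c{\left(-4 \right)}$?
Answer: $-45121536$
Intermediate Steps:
$V{\left(f \right)} = - 3 f$
$c{\left(l \right)} = \left(-4 + l\right)^{3} \left(l + l^{2}\right)^{3}$ ($c{\left(l \right)} = \left(\left(-4 + l\right) \left(l + l l\right)\right)^{3} = \left(\left(-4 + l\right) \left(l + l^{2}\right)\right)^{3} = \left(-4 + l\right)^{3} \left(l + l^{2}\right)^{3}$)
$V{\left(-17 \right)} c{\left(-4 \right)} = \left(-3\right) \left(-17\right) \left(-4\right)^{3} \left(1 - 4\right)^{3} \left(-4 - 4\right)^{3} = 51 \left(- 64 \left(-3\right)^{3} \left(-8\right)^{3}\right) = 51 \left(\left(-64\right) \left(-27\right) \left(-512\right)\right) = 51 \left(-884736\right) = -45121536$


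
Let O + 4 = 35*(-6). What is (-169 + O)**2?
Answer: 146689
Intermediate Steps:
O = -214 (O = -4 + 35*(-6) = -4 - 210 = -214)
(-169 + O)**2 = (-169 - 214)**2 = (-383)**2 = 146689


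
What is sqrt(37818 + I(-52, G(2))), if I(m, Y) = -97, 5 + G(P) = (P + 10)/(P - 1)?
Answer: sqrt(37721) ≈ 194.22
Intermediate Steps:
G(P) = -5 + (10 + P)/(-1 + P) (G(P) = -5 + (P + 10)/(P - 1) = -5 + (10 + P)/(-1 + P))
sqrt(37818 + I(-52, G(2))) = sqrt(37818 - 97) = sqrt(37721)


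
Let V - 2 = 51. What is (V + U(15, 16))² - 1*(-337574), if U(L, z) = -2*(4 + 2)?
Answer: 339255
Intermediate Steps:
V = 53 (V = 2 + 51 = 53)
U(L, z) = -12 (U(L, z) = -2*6 = -12)
(V + U(15, 16))² - 1*(-337574) = (53 - 12)² - 1*(-337574) = 41² + 337574 = 1681 + 337574 = 339255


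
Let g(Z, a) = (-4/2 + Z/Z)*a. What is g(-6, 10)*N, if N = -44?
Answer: 440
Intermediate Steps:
g(Z, a) = -a (g(Z, a) = (-4*1/2 + 1)*a = (-2 + 1)*a = -a)
g(-6, 10)*N = -1*10*(-44) = -10*(-44) = 440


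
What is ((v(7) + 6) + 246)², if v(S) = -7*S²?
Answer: 8281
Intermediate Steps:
((v(7) + 6) + 246)² = ((-7*7² + 6) + 246)² = ((-7*49 + 6) + 246)² = ((-343 + 6) + 246)² = (-337 + 246)² = (-91)² = 8281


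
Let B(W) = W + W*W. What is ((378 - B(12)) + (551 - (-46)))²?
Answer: 670761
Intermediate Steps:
B(W) = W + W²
((378 - B(12)) + (551 - (-46)))² = ((378 - 12*(1 + 12)) + (551 - (-46)))² = ((378 - 12*13) + (551 - 1*(-46)))² = ((378 - 1*156) + (551 + 46))² = ((378 - 156) + 597)² = (222 + 597)² = 819² = 670761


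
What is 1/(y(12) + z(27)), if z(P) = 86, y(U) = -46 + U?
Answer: 1/52 ≈ 0.019231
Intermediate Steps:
1/(y(12) + z(27)) = 1/((-46 + 12) + 86) = 1/(-34 + 86) = 1/52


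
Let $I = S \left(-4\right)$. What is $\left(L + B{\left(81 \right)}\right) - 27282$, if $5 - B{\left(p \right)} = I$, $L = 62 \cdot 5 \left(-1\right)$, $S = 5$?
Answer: $-27567$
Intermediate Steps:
$L = -310$ ($L = 62 \left(-5\right) = -310$)
$I = -20$ ($I = 5 \left(-4\right) = -20$)
$B{\left(p \right)} = 25$ ($B{\left(p \right)} = 5 - -20 = 5 + 20 = 25$)
$\left(L + B{\left(81 \right)}\right) - 27282 = \left(-310 + 25\right) - 27282 = -285 - 27282 = -27567$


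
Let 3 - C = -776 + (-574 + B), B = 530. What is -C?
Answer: -823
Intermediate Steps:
C = 823 (C = 3 - (-776 + (-574 + 530)) = 3 - (-776 - 44) = 3 - 1*(-820) = 3 + 820 = 823)
-C = -1*823 = -823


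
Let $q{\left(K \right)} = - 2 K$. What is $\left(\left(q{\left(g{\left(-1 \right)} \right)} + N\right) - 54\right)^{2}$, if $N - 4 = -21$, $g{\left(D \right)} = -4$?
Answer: $3969$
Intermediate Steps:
$N = -17$ ($N = 4 - 21 = -17$)
$\left(\left(q{\left(g{\left(-1 \right)} \right)} + N\right) - 54\right)^{2} = \left(\left(\left(-2\right) \left(-4\right) - 17\right) - 54\right)^{2} = \left(\left(8 - 17\right) - 54\right)^{2} = \left(-9 - 54\right)^{2} = \left(-63\right)^{2} = 3969$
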